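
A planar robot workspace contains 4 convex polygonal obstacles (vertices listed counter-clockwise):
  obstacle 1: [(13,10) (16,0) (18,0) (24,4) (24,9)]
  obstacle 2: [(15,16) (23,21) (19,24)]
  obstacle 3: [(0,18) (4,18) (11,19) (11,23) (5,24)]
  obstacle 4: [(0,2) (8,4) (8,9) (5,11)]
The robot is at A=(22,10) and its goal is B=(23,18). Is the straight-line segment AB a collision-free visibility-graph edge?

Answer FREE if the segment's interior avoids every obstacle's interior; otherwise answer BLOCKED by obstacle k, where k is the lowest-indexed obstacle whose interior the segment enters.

FREE

Obstacle 1 [(13,10) (16,0) (18,0) (24,4) (24,9)]:
  edge (13,10)–(16,0): clear
  edge (16,0)–(18,0): clear
  edge (18,0)–(24,4): clear
  edge (24,4)–(24,9): clear
  edge (24,9)–(13,10): clear
  midpoint (45/2,14) outside
  → clear
Obstacle 2 [(15,16) (23,21) (19,24)]:
  edge (15,16)–(23,21): clear
  edge (23,21)–(19,24): clear
  edge (19,24)–(15,16): clear
  midpoint (45/2,14) outside
  → clear
Obstacle 3 [(0,18) (4,18) (11,19) (11,23) (5,24)]:
  edge (0,18)–(4,18): clear
  edge (4,18)–(11,19): clear
  edge (11,19)–(11,23): clear
  edge (11,23)–(5,24): clear
  edge (5,24)–(0,18): clear
  midpoint (45/2,14) outside
  → clear
Obstacle 4 [(0,2) (8,4) (8,9) (5,11)]:
  edge (0,2)–(8,4): clear
  edge (8,4)–(8,9): clear
  edge (8,9)–(5,11): clear
  edge (5,11)–(0,2): clear
  midpoint (45/2,14) outside
  → clear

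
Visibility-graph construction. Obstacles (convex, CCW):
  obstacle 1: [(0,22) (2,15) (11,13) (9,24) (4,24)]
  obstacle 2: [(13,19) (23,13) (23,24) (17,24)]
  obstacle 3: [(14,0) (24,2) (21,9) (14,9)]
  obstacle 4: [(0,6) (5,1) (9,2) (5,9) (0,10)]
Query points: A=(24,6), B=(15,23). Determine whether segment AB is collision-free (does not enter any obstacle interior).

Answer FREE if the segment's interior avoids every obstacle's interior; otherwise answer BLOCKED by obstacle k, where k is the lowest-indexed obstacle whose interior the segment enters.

Obstacle 1 [(0,22) (2,15) (11,13) (9,24) (4,24)]:
  edge (0,22)–(2,15): clear
  edge (2,15)–(11,13): clear
  edge (11,13)–(9,24): clear
  edge (9,24)–(4,24): clear
  edge (4,24)–(0,22): clear
  midpoint (39/2,29/2) outside
  → clear
Obstacle 2 [(13,19) (23,13) (23,24) (17,24)]:
  edge (13,19)–(23,13): crosses AB
  edge (23,13)–(23,24): clear
  edge (23,24)–(17,24): clear
  edge (17,24)–(13,19): crosses AB
  → BLOCKED
Obstacle 3 [(14,0) (24,2) (21,9) (14,9)]:
  edge (14,0)–(24,2): clear
  edge (24,2)–(21,9): clear
  edge (21,9)–(14,9): clear
  edge (14,9)–(14,0): clear
  midpoint (39/2,29/2) outside
  → clear
Obstacle 4 [(0,6) (5,1) (9,2) (5,9) (0,10)]:
  edge (0,6)–(5,1): clear
  edge (5,1)–(9,2): clear
  edge (9,2)–(5,9): clear
  edge (5,9)–(0,10): clear
  edge (0,10)–(0,6): clear
  midpoint (39/2,29/2) outside
  → clear

BLOCKED by obstacle 2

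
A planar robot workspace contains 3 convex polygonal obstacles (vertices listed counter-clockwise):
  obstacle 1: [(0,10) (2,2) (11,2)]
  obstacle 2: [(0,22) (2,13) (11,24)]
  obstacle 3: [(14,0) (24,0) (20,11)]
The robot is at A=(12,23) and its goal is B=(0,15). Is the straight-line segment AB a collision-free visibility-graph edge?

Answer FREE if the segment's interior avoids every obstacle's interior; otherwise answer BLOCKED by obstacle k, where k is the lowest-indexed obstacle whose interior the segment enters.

Obstacle 1 [(0,10) (2,2) (11,2)]:
  edge (0,10)–(2,2): clear
  edge (2,2)–(11,2): clear
  edge (11,2)–(0,10): clear
  midpoint (6,19) outside
  → clear
Obstacle 2 [(0,22) (2,13) (11,24)]:
  edge (0,22)–(2,13): crosses AB
  edge (2,13)–(11,24): crosses AB
  edge (11,24)–(0,22): clear
  → BLOCKED
Obstacle 3 [(14,0) (24,0) (20,11)]:
  edge (14,0)–(24,0): clear
  edge (24,0)–(20,11): clear
  edge (20,11)–(14,0): clear
  midpoint (6,19) outside
  → clear

BLOCKED by obstacle 2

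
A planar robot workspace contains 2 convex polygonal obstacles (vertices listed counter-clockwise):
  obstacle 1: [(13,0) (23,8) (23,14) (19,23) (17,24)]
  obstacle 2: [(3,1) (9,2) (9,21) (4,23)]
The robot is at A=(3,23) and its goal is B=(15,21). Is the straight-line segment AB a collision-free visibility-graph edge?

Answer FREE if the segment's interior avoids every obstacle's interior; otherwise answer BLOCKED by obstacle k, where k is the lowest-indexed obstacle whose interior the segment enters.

Obstacle 1 [(13,0) (23,8) (23,14) (19,23) (17,24)]:
  edge (13,0)–(23,8): clear
  edge (23,8)–(23,14): clear
  edge (23,14)–(19,23): clear
  edge (19,23)–(17,24): clear
  edge (17,24)–(13,0): clear
  midpoint (9,22) outside
  → clear
Obstacle 2 [(3,1) (9,2) (9,21) (4,23)]:
  edge (3,1)–(9,2): clear
  edge (9,2)–(9,21): clear
  edge (9,21)–(4,23): crosses AB
  edge (4,23)–(3,1): crosses AB
  → BLOCKED

BLOCKED by obstacle 2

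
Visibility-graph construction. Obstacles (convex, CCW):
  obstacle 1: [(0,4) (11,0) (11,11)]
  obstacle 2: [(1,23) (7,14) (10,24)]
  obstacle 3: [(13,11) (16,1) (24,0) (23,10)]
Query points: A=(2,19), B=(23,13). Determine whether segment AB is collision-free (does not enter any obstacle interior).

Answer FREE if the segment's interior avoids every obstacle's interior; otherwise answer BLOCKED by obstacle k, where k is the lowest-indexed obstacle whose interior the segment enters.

BLOCKED by obstacle 2

Obstacle 1 [(0,4) (11,0) (11,11)]:
  edge (0,4)–(11,0): clear
  edge (11,0)–(11,11): clear
  edge (11,11)–(0,4): clear
  midpoint (25/2,16) outside
  → clear
Obstacle 2 [(1,23) (7,14) (10,24)]:
  edge (1,23)–(7,14): crosses AB
  edge (7,14)–(10,24): crosses AB
  edge (10,24)–(1,23): clear
  → BLOCKED
Obstacle 3 [(13,11) (16,1) (24,0) (23,10)]:
  edge (13,11)–(16,1): clear
  edge (16,1)–(24,0): clear
  edge (24,0)–(23,10): clear
  edge (23,10)–(13,11): clear
  midpoint (25/2,16) outside
  → clear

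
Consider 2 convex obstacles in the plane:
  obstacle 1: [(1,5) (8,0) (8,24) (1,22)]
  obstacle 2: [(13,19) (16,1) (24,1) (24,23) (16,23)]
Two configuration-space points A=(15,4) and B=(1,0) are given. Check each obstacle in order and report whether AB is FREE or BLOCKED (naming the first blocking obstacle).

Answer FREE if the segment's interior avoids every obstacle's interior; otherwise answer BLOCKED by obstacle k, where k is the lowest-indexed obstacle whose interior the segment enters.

BLOCKED by obstacle 1

Obstacle 1 [(1,5) (8,0) (8,24) (1,22)]:
  edge (1,5)–(8,0): crosses AB
  edge (8,0)–(8,24): crosses AB
  edge (8,24)–(1,22): clear
  edge (1,22)–(1,5): clear
  → BLOCKED
Obstacle 2 [(13,19) (16,1) (24,1) (24,23) (16,23)]:
  edge (13,19)–(16,1): clear
  edge (16,1)–(24,1): clear
  edge (24,1)–(24,23): clear
  edge (24,23)–(16,23): clear
  edge (16,23)–(13,19): clear
  midpoint (8,2) outside
  → clear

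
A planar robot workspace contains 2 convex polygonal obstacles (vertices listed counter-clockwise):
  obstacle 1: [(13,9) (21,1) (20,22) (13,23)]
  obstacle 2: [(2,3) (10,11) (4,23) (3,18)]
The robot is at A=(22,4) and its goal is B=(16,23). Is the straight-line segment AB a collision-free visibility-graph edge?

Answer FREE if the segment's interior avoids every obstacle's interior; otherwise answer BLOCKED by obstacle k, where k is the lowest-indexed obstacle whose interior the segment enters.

Obstacle 1 [(13,9) (21,1) (20,22) (13,23)]:
  edge (13,9)–(21,1): clear
  edge (21,1)–(20,22): crosses AB
  edge (20,22)–(13,23): crosses AB
  edge (13,23)–(13,9): clear
  → BLOCKED
Obstacle 2 [(2,3) (10,11) (4,23) (3,18)]:
  edge (2,3)–(10,11): clear
  edge (10,11)–(4,23): clear
  edge (4,23)–(3,18): clear
  edge (3,18)–(2,3): clear
  midpoint (19,27/2) outside
  → clear

BLOCKED by obstacle 1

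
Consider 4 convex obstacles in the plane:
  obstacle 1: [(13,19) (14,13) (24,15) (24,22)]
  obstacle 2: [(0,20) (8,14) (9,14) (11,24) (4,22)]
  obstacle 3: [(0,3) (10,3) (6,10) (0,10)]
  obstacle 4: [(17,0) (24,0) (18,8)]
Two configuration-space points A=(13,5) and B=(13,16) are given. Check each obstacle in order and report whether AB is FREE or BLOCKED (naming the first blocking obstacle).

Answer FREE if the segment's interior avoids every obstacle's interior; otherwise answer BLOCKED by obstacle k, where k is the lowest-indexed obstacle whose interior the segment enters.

FREE

Obstacle 1 [(13,19) (14,13) (24,15) (24,22)]:
  edge (13,19)–(14,13): clear
  edge (14,13)–(24,15): clear
  edge (24,15)–(24,22): clear
  edge (24,22)–(13,19): clear
  midpoint (13,21/2) outside
  → clear
Obstacle 2 [(0,20) (8,14) (9,14) (11,24) (4,22)]:
  edge (0,20)–(8,14): clear
  edge (8,14)–(9,14): clear
  edge (9,14)–(11,24): clear
  edge (11,24)–(4,22): clear
  edge (4,22)–(0,20): clear
  midpoint (13,21/2) outside
  → clear
Obstacle 3 [(0,3) (10,3) (6,10) (0,10)]:
  edge (0,3)–(10,3): clear
  edge (10,3)–(6,10): clear
  edge (6,10)–(0,10): clear
  edge (0,10)–(0,3): clear
  midpoint (13,21/2) outside
  → clear
Obstacle 4 [(17,0) (24,0) (18,8)]:
  edge (17,0)–(24,0): clear
  edge (24,0)–(18,8): clear
  edge (18,8)–(17,0): clear
  midpoint (13,21/2) outside
  → clear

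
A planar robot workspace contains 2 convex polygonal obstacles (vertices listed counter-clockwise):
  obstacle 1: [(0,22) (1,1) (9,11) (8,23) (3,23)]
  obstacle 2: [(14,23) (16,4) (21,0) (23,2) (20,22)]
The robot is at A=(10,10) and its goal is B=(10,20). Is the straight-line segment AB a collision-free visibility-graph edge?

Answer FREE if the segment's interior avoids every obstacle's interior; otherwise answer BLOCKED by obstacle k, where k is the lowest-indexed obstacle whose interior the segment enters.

Obstacle 1 [(0,22) (1,1) (9,11) (8,23) (3,23)]:
  edge (0,22)–(1,1): clear
  edge (1,1)–(9,11): clear
  edge (9,11)–(8,23): clear
  edge (8,23)–(3,23): clear
  edge (3,23)–(0,22): clear
  midpoint (10,15) outside
  → clear
Obstacle 2 [(14,23) (16,4) (21,0) (23,2) (20,22)]:
  edge (14,23)–(16,4): clear
  edge (16,4)–(21,0): clear
  edge (21,0)–(23,2): clear
  edge (23,2)–(20,22): clear
  edge (20,22)–(14,23): clear
  midpoint (10,15) outside
  → clear

FREE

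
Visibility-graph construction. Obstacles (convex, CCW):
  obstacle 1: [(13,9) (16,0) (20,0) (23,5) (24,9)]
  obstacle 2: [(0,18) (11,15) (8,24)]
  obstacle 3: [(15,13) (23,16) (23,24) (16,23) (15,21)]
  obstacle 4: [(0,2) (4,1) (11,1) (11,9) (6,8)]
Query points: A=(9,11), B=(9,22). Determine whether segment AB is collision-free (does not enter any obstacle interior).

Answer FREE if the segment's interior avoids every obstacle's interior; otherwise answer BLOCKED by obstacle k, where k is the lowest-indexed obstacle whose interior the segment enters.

Obstacle 1 [(13,9) (16,0) (20,0) (23,5) (24,9)]:
  edge (13,9)–(16,0): clear
  edge (16,0)–(20,0): clear
  edge (20,0)–(23,5): clear
  edge (23,5)–(24,9): clear
  edge (24,9)–(13,9): clear
  midpoint (9,33/2) outside
  → clear
Obstacle 2 [(0,18) (11,15) (8,24)]:
  edge (0,18)–(11,15): crosses AB
  edge (11,15)–(8,24): crosses AB
  edge (8,24)–(0,18): clear
  → BLOCKED
Obstacle 3 [(15,13) (23,16) (23,24) (16,23) (15,21)]:
  edge (15,13)–(23,16): clear
  edge (23,16)–(23,24): clear
  edge (23,24)–(16,23): clear
  edge (16,23)–(15,21): clear
  edge (15,21)–(15,13): clear
  midpoint (9,33/2) outside
  → clear
Obstacle 4 [(0,2) (4,1) (11,1) (11,9) (6,8)]:
  edge (0,2)–(4,1): clear
  edge (4,1)–(11,1): clear
  edge (11,1)–(11,9): clear
  edge (11,9)–(6,8): clear
  edge (6,8)–(0,2): clear
  midpoint (9,33/2) outside
  → clear

BLOCKED by obstacle 2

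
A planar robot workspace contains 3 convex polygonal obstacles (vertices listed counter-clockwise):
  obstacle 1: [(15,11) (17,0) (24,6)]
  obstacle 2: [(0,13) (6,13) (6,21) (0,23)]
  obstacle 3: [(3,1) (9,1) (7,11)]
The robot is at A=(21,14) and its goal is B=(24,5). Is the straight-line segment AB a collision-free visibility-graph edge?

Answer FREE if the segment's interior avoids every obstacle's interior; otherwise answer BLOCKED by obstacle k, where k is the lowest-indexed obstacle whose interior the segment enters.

Obstacle 1 [(15,11) (17,0) (24,6)]:
  edge (15,11)–(17,0): clear
  edge (17,0)–(24,6): crosses AB
  edge (24,6)–(15,11): crosses AB
  → BLOCKED
Obstacle 2 [(0,13) (6,13) (6,21) (0,23)]:
  edge (0,13)–(6,13): clear
  edge (6,13)–(6,21): clear
  edge (6,21)–(0,23): clear
  edge (0,23)–(0,13): clear
  midpoint (45/2,19/2) outside
  → clear
Obstacle 3 [(3,1) (9,1) (7,11)]:
  edge (3,1)–(9,1): clear
  edge (9,1)–(7,11): clear
  edge (7,11)–(3,1): clear
  midpoint (45/2,19/2) outside
  → clear

BLOCKED by obstacle 1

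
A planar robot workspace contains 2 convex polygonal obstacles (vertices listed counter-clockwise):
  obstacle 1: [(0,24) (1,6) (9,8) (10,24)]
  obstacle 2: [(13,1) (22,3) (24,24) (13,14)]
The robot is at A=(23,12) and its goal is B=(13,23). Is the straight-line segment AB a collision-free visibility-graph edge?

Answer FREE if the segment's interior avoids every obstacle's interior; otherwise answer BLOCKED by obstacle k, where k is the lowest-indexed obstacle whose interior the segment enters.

Obstacle 1 [(0,24) (1,6) (9,8) (10,24)]:
  edge (0,24)–(1,6): clear
  edge (1,6)–(9,8): clear
  edge (9,8)–(10,24): clear
  edge (10,24)–(0,24): clear
  midpoint (18,35/2) outside
  → clear
Obstacle 2 [(13,1) (22,3) (24,24) (13,14)]:
  edge (13,1)–(22,3): clear
  edge (22,3)–(24,24): crosses AB
  edge (24,24)–(13,14): crosses AB
  edge (13,14)–(13,1): clear
  → BLOCKED

BLOCKED by obstacle 2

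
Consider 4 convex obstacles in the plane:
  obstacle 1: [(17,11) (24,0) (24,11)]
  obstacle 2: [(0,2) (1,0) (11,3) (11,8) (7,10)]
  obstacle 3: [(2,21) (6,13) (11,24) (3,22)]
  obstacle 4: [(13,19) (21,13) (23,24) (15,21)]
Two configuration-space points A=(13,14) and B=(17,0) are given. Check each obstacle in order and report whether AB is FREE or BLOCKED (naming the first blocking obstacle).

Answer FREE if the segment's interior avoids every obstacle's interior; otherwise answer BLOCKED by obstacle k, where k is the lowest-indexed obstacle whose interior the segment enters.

FREE

Obstacle 1 [(17,11) (24,0) (24,11)]:
  edge (17,11)–(24,0): clear
  edge (24,0)–(24,11): clear
  edge (24,11)–(17,11): clear
  midpoint (15,7) outside
  → clear
Obstacle 2 [(0,2) (1,0) (11,3) (11,8) (7,10)]:
  edge (0,2)–(1,0): clear
  edge (1,0)–(11,3): clear
  edge (11,3)–(11,8): clear
  edge (11,8)–(7,10): clear
  edge (7,10)–(0,2): clear
  midpoint (15,7) outside
  → clear
Obstacle 3 [(2,21) (6,13) (11,24) (3,22)]:
  edge (2,21)–(6,13): clear
  edge (6,13)–(11,24): clear
  edge (11,24)–(3,22): clear
  edge (3,22)–(2,21): clear
  midpoint (15,7) outside
  → clear
Obstacle 4 [(13,19) (21,13) (23,24) (15,21)]:
  edge (13,19)–(21,13): clear
  edge (21,13)–(23,24): clear
  edge (23,24)–(15,21): clear
  edge (15,21)–(13,19): clear
  midpoint (15,7) outside
  → clear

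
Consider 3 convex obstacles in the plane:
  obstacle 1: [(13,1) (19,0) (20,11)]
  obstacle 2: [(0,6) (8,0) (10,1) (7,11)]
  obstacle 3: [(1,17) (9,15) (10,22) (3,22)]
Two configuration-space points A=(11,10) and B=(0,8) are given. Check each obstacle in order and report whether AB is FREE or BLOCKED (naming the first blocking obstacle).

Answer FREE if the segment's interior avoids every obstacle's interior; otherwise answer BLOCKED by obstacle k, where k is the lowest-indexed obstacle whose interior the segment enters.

BLOCKED by obstacle 2

Obstacle 1 [(13,1) (19,0) (20,11)]:
  edge (13,1)–(19,0): clear
  edge (19,0)–(20,11): clear
  edge (20,11)–(13,1): clear
  midpoint (11/2,9) outside
  → clear
Obstacle 2 [(0,6) (8,0) (10,1) (7,11)]:
  edge (0,6)–(8,0): clear
  edge (8,0)–(10,1): clear
  edge (10,1)–(7,11): crosses AB
  edge (7,11)–(0,6): crosses AB
  → BLOCKED
Obstacle 3 [(1,17) (9,15) (10,22) (3,22)]:
  edge (1,17)–(9,15): clear
  edge (9,15)–(10,22): clear
  edge (10,22)–(3,22): clear
  edge (3,22)–(1,17): clear
  midpoint (11/2,9) outside
  → clear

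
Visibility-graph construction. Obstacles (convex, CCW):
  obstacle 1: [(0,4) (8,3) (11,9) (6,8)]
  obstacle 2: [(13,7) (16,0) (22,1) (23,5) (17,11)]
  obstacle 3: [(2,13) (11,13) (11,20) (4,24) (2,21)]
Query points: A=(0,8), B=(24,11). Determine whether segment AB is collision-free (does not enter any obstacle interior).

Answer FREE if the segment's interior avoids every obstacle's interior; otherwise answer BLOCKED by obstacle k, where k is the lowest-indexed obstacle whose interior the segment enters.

Obstacle 1 [(0,4) (8,3) (11,9) (6,8)]:
  edge (0,4)–(8,3): clear
  edge (8,3)–(11,9): clear
  edge (11,9)–(6,8): clear
  edge (6,8)–(0,4): clear
  midpoint (12,19/2) outside
  → clear
Obstacle 2 [(13,7) (16,0) (22,1) (23,5) (17,11)]:
  edge (13,7)–(16,0): clear
  edge (16,0)–(22,1): clear
  edge (22,1)–(23,5): clear
  edge (23,5)–(17,11): crosses AB
  edge (17,11)–(13,7): crosses AB
  → BLOCKED
Obstacle 3 [(2,13) (11,13) (11,20) (4,24) (2,21)]:
  edge (2,13)–(11,13): clear
  edge (11,13)–(11,20): clear
  edge (11,20)–(4,24): clear
  edge (4,24)–(2,21): clear
  edge (2,21)–(2,13): clear
  midpoint (12,19/2) outside
  → clear

BLOCKED by obstacle 2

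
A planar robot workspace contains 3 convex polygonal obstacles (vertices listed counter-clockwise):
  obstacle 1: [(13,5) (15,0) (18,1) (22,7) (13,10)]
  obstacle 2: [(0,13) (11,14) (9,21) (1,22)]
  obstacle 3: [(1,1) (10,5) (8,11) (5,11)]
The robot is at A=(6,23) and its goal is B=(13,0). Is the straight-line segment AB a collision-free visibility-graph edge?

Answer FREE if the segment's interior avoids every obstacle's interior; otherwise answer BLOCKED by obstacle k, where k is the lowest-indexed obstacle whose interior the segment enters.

Obstacle 1 [(13,5) (15,0) (18,1) (22,7) (13,10)]:
  edge (13,5)–(15,0): clear
  edge (15,0)–(18,1): clear
  edge (18,1)–(22,7): clear
  edge (22,7)–(13,10): clear
  edge (13,10)–(13,5): clear
  midpoint (19/2,23/2) outside
  → clear
Obstacle 2 [(0,13) (11,14) (9,21) (1,22)]:
  edge (0,13)–(11,14): crosses AB
  edge (11,14)–(9,21): clear
  edge (9,21)–(1,22): crosses AB
  edge (1,22)–(0,13): clear
  → BLOCKED
Obstacle 3 [(1,1) (10,5) (8,11) (5,11)]:
  edge (1,1)–(10,5): clear
  edge (10,5)–(8,11): clear
  edge (8,11)–(5,11): clear
  edge (5,11)–(1,1): clear
  midpoint (19/2,23/2) outside
  → clear

BLOCKED by obstacle 2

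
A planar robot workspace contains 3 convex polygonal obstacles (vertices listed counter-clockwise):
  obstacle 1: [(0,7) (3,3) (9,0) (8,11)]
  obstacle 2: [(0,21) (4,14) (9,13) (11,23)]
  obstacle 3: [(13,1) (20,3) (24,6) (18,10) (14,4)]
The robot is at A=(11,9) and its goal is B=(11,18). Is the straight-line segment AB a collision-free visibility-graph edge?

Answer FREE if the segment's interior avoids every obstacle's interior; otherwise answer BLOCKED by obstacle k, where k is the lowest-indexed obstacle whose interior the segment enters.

FREE

Obstacle 1 [(0,7) (3,3) (9,0) (8,11)]:
  edge (0,7)–(3,3): clear
  edge (3,3)–(9,0): clear
  edge (9,0)–(8,11): clear
  edge (8,11)–(0,7): clear
  midpoint (11,27/2) outside
  → clear
Obstacle 2 [(0,21) (4,14) (9,13) (11,23)]:
  edge (0,21)–(4,14): clear
  edge (4,14)–(9,13): clear
  edge (9,13)–(11,23): clear
  edge (11,23)–(0,21): clear
  midpoint (11,27/2) outside
  → clear
Obstacle 3 [(13,1) (20,3) (24,6) (18,10) (14,4)]:
  edge (13,1)–(20,3): clear
  edge (20,3)–(24,6): clear
  edge (24,6)–(18,10): clear
  edge (18,10)–(14,4): clear
  edge (14,4)–(13,1): clear
  midpoint (11,27/2) outside
  → clear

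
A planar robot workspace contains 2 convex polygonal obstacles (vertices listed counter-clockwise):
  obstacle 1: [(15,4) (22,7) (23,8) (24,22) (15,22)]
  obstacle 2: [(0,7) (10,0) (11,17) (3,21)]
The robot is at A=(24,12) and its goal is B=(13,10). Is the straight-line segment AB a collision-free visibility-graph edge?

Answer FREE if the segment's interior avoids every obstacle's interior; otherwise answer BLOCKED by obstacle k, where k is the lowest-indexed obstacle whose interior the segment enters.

Obstacle 1 [(15,4) (22,7) (23,8) (24,22) (15,22)]:
  edge (15,4)–(22,7): clear
  edge (22,7)–(23,8): clear
  edge (23,8)–(24,22): crosses AB
  edge (24,22)–(15,22): clear
  edge (15,22)–(15,4): crosses AB
  → BLOCKED
Obstacle 2 [(0,7) (10,0) (11,17) (3,21)]:
  edge (0,7)–(10,0): clear
  edge (10,0)–(11,17): clear
  edge (11,17)–(3,21): clear
  edge (3,21)–(0,7): clear
  midpoint (37/2,11) outside
  → clear

BLOCKED by obstacle 1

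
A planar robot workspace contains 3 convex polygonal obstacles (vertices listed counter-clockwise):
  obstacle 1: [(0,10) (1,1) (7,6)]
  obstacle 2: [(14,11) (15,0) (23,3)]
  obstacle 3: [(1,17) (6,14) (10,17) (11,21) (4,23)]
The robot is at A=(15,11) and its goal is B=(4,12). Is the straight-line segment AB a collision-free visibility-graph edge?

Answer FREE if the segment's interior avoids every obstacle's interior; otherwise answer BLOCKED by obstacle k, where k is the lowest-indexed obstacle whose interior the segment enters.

Obstacle 1 [(0,10) (1,1) (7,6)]:
  edge (0,10)–(1,1): clear
  edge (1,1)–(7,6): clear
  edge (7,6)–(0,10): clear
  midpoint (19/2,23/2) outside
  → clear
Obstacle 2 [(14,11) (15,0) (23,3)]:
  edge (14,11)–(15,0): clear
  edge (15,0)–(23,3): clear
  edge (23,3)–(14,11): clear
  midpoint (19/2,23/2) outside
  → clear
Obstacle 3 [(1,17) (6,14) (10,17) (11,21) (4,23)]:
  edge (1,17)–(6,14): clear
  edge (6,14)–(10,17): clear
  edge (10,17)–(11,21): clear
  edge (11,21)–(4,23): clear
  edge (4,23)–(1,17): clear
  midpoint (19/2,23/2) outside
  → clear

FREE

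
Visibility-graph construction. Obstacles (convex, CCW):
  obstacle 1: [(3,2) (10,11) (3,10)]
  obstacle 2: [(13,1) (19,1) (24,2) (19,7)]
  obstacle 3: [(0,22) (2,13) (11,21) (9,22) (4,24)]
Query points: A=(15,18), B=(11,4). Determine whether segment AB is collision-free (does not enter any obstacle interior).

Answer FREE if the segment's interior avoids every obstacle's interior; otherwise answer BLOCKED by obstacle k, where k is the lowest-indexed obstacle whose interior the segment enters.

Obstacle 1 [(3,2) (10,11) (3,10)]:
  edge (3,2)–(10,11): clear
  edge (10,11)–(3,10): clear
  edge (3,10)–(3,2): clear
  midpoint (13,11) outside
  → clear
Obstacle 2 [(13,1) (19,1) (24,2) (19,7)]:
  edge (13,1)–(19,1): clear
  edge (19,1)–(24,2): clear
  edge (24,2)–(19,7): clear
  edge (19,7)–(13,1): clear
  midpoint (13,11) outside
  → clear
Obstacle 3 [(0,22) (2,13) (11,21) (9,22) (4,24)]:
  edge (0,22)–(2,13): clear
  edge (2,13)–(11,21): clear
  edge (11,21)–(9,22): clear
  edge (9,22)–(4,24): clear
  edge (4,24)–(0,22): clear
  midpoint (13,11) outside
  → clear

FREE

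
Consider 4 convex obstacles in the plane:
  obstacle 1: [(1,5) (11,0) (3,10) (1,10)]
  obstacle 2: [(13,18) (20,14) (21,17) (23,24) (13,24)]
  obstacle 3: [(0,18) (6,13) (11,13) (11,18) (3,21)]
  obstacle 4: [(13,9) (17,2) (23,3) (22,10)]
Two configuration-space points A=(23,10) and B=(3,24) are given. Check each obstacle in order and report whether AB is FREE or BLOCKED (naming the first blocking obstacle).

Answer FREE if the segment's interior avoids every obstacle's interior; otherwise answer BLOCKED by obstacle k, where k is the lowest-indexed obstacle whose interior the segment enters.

Obstacle 1 [(1,5) (11,0) (3,10) (1,10)]:
  edge (1,5)–(11,0): clear
  edge (11,0)–(3,10): clear
  edge (3,10)–(1,10): clear
  edge (1,10)–(1,5): clear
  midpoint (13,17) outside
  → clear
Obstacle 2 [(13,18) (20,14) (21,17) (23,24) (13,24)]:
  edge (13,18)–(20,14): clear
  edge (20,14)–(21,17): clear
  edge (21,17)–(23,24): clear
  edge (23,24)–(13,24): clear
  edge (13,24)–(13,18): clear
  midpoint (13,17) outside
  → clear
Obstacle 3 [(0,18) (6,13) (11,13) (11,18) (3,21)]:
  edge (0,18)–(6,13): clear
  edge (6,13)–(11,13): clear
  edge (11,13)–(11,18): clear
  edge (11,18)–(3,21): clear
  edge (3,21)–(0,18): clear
  midpoint (13,17) outside
  → clear
Obstacle 4 [(13,9) (17,2) (23,3) (22,10)]:
  edge (13,9)–(17,2): clear
  edge (17,2)–(23,3): clear
  edge (23,3)–(22,10): clear
  edge (22,10)–(13,9): clear
  midpoint (13,17) outside
  → clear

FREE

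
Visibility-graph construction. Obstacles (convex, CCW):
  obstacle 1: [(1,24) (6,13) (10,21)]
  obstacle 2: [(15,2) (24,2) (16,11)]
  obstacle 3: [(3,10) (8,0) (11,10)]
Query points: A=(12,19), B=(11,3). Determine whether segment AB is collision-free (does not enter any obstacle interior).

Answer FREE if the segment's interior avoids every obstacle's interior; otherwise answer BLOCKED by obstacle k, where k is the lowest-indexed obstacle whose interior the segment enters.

FREE

Obstacle 1 [(1,24) (6,13) (10,21)]:
  edge (1,24)–(6,13): clear
  edge (6,13)–(10,21): clear
  edge (10,21)–(1,24): clear
  midpoint (23/2,11) outside
  → clear
Obstacle 2 [(15,2) (24,2) (16,11)]:
  edge (15,2)–(24,2): clear
  edge (24,2)–(16,11): clear
  edge (16,11)–(15,2): clear
  midpoint (23/2,11) outside
  → clear
Obstacle 3 [(3,10) (8,0) (11,10)]:
  edge (3,10)–(8,0): clear
  edge (8,0)–(11,10): clear
  edge (11,10)–(3,10): clear
  midpoint (23/2,11) outside
  → clear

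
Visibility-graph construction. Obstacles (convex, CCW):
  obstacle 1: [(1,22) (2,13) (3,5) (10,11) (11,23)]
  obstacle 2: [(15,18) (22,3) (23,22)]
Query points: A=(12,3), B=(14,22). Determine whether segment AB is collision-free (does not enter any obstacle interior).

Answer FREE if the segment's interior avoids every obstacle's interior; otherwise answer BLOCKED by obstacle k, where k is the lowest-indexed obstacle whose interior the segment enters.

FREE

Obstacle 1 [(1,22) (2,13) (3,5) (10,11) (11,23)]:
  edge (1,22)–(2,13): clear
  edge (2,13)–(3,5): clear
  edge (3,5)–(10,11): clear
  edge (10,11)–(11,23): clear
  edge (11,23)–(1,22): clear
  midpoint (13,25/2) outside
  → clear
Obstacle 2 [(15,18) (22,3) (23,22)]:
  edge (15,18)–(22,3): clear
  edge (22,3)–(23,22): clear
  edge (23,22)–(15,18): clear
  midpoint (13,25/2) outside
  → clear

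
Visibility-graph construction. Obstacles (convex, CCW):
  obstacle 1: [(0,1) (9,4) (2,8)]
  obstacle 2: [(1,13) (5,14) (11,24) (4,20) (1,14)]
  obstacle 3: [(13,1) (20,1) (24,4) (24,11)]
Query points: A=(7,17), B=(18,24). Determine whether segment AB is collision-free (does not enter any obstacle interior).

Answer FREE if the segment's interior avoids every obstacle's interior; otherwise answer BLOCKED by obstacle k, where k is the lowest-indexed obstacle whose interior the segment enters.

Obstacle 1 [(0,1) (9,4) (2,8)]:
  edge (0,1)–(9,4): clear
  edge (9,4)–(2,8): clear
  edge (2,8)–(0,1): clear
  midpoint (25/2,41/2) outside
  → clear
Obstacle 2 [(1,13) (5,14) (11,24) (4,20) (1,14)]:
  edge (1,13)–(5,14): clear
  edge (5,14)–(11,24): clear
  edge (11,24)–(4,20): clear
  edge (4,20)–(1,14): clear
  edge (1,14)–(1,13): clear
  midpoint (25/2,41/2) outside
  → clear
Obstacle 3 [(13,1) (20,1) (24,4) (24,11)]:
  edge (13,1)–(20,1): clear
  edge (20,1)–(24,4): clear
  edge (24,4)–(24,11): clear
  edge (24,11)–(13,1): clear
  midpoint (25/2,41/2) outside
  → clear

FREE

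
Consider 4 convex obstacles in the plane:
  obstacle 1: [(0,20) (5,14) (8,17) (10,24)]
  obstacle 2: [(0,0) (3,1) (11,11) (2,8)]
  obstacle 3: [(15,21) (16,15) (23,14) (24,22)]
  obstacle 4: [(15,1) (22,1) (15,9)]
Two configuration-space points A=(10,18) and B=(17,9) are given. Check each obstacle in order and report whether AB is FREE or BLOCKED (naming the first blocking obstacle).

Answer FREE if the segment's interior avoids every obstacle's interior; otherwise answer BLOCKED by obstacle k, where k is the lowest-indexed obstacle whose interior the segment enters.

Obstacle 1 [(0,20) (5,14) (8,17) (10,24)]:
  edge (0,20)–(5,14): clear
  edge (5,14)–(8,17): clear
  edge (8,17)–(10,24): clear
  edge (10,24)–(0,20): clear
  midpoint (27/2,27/2) outside
  → clear
Obstacle 2 [(0,0) (3,1) (11,11) (2,8)]:
  edge (0,0)–(3,1): clear
  edge (3,1)–(11,11): clear
  edge (11,11)–(2,8): clear
  edge (2,8)–(0,0): clear
  midpoint (27/2,27/2) outside
  → clear
Obstacle 3 [(15,21) (16,15) (23,14) (24,22)]:
  edge (15,21)–(16,15): clear
  edge (16,15)–(23,14): clear
  edge (23,14)–(24,22): clear
  edge (24,22)–(15,21): clear
  midpoint (27/2,27/2) outside
  → clear
Obstacle 4 [(15,1) (22,1) (15,9)]:
  edge (15,1)–(22,1): clear
  edge (22,1)–(15,9): clear
  edge (15,9)–(15,1): clear
  midpoint (27/2,27/2) outside
  → clear

FREE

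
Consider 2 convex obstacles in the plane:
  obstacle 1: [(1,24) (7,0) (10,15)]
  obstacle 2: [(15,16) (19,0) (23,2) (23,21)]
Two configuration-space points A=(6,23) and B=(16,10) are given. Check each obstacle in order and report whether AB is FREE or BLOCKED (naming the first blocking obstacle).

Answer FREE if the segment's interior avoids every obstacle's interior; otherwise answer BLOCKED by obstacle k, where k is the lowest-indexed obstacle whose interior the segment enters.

FREE

Obstacle 1 [(1,24) (7,0) (10,15)]:
  edge (1,24)–(7,0): clear
  edge (7,0)–(10,15): clear
  edge (10,15)–(1,24): clear
  midpoint (11,33/2) outside
  → clear
Obstacle 2 [(15,16) (19,0) (23,2) (23,21)]:
  edge (15,16)–(19,0): clear
  edge (19,0)–(23,2): clear
  edge (23,2)–(23,21): clear
  edge (23,21)–(15,16): clear
  midpoint (11,33/2) outside
  → clear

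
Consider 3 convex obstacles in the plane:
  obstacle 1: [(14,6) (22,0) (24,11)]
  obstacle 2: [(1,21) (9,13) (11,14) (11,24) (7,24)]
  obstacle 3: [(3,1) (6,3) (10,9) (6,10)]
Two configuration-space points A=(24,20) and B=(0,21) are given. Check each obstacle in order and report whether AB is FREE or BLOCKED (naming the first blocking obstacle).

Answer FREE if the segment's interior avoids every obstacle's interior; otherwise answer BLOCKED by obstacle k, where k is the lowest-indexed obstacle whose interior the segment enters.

BLOCKED by obstacle 2

Obstacle 1 [(14,6) (22,0) (24,11)]:
  edge (14,6)–(22,0): clear
  edge (22,0)–(24,11): clear
  edge (24,11)–(14,6): clear
  midpoint (12,41/2) outside
  → clear
Obstacle 2 [(1,21) (9,13) (11,14) (11,24) (7,24)]:
  edge (1,21)–(9,13): crosses AB
  edge (9,13)–(11,14): clear
  edge (11,14)–(11,24): crosses AB
  edge (11,24)–(7,24): clear
  edge (7,24)–(1,21): clear
  → BLOCKED
Obstacle 3 [(3,1) (6,3) (10,9) (6,10)]:
  edge (3,1)–(6,3): clear
  edge (6,3)–(10,9): clear
  edge (10,9)–(6,10): clear
  edge (6,10)–(3,1): clear
  midpoint (12,41/2) outside
  → clear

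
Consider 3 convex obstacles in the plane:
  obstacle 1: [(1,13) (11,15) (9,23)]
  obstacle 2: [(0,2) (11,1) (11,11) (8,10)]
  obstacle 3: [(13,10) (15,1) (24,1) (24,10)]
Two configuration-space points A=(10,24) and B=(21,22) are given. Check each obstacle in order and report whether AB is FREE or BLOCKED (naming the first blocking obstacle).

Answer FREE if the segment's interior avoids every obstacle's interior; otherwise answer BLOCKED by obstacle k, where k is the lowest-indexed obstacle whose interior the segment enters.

FREE

Obstacle 1 [(1,13) (11,15) (9,23)]:
  edge (1,13)–(11,15): clear
  edge (11,15)–(9,23): clear
  edge (9,23)–(1,13): clear
  midpoint (31/2,23) outside
  → clear
Obstacle 2 [(0,2) (11,1) (11,11) (8,10)]:
  edge (0,2)–(11,1): clear
  edge (11,1)–(11,11): clear
  edge (11,11)–(8,10): clear
  edge (8,10)–(0,2): clear
  midpoint (31/2,23) outside
  → clear
Obstacle 3 [(13,10) (15,1) (24,1) (24,10)]:
  edge (13,10)–(15,1): clear
  edge (15,1)–(24,1): clear
  edge (24,1)–(24,10): clear
  edge (24,10)–(13,10): clear
  midpoint (31/2,23) outside
  → clear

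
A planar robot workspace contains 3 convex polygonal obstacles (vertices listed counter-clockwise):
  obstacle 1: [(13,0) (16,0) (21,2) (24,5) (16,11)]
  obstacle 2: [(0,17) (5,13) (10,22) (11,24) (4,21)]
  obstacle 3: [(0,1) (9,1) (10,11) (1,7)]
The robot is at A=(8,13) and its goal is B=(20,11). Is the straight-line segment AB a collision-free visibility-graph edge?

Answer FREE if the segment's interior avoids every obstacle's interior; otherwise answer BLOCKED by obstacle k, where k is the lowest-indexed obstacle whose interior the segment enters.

Obstacle 1 [(13,0) (16,0) (21,2) (24,5) (16,11)]:
  edge (13,0)–(16,0): clear
  edge (16,0)–(21,2): clear
  edge (21,2)–(24,5): clear
  edge (24,5)–(16,11): clear
  edge (16,11)–(13,0): clear
  midpoint (14,12) outside
  → clear
Obstacle 2 [(0,17) (5,13) (10,22) (11,24) (4,21)]:
  edge (0,17)–(5,13): clear
  edge (5,13)–(10,22): clear
  edge (10,22)–(11,24): clear
  edge (11,24)–(4,21): clear
  edge (4,21)–(0,17): clear
  midpoint (14,12) outside
  → clear
Obstacle 3 [(0,1) (9,1) (10,11) (1,7)]:
  edge (0,1)–(9,1): clear
  edge (9,1)–(10,11): clear
  edge (10,11)–(1,7): clear
  edge (1,7)–(0,1): clear
  midpoint (14,12) outside
  → clear

FREE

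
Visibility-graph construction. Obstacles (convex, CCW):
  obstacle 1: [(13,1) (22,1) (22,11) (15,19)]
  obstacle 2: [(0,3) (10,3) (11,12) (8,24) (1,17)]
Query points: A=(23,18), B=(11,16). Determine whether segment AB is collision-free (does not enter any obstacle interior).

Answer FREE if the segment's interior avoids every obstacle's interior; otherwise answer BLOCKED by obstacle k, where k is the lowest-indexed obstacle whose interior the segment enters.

Obstacle 1 [(13,1) (22,1) (22,11) (15,19)]:
  edge (13,1)–(22,1): clear
  edge (22,1)–(22,11): clear
  edge (22,11)–(15,19): crosses AB
  edge (15,19)–(13,1): crosses AB
  → BLOCKED
Obstacle 2 [(0,3) (10,3) (11,12) (8,24) (1,17)]:
  edge (0,3)–(10,3): clear
  edge (10,3)–(11,12): clear
  edge (11,12)–(8,24): clear
  edge (8,24)–(1,17): clear
  edge (1,17)–(0,3): clear
  midpoint (17,17) outside
  → clear

BLOCKED by obstacle 1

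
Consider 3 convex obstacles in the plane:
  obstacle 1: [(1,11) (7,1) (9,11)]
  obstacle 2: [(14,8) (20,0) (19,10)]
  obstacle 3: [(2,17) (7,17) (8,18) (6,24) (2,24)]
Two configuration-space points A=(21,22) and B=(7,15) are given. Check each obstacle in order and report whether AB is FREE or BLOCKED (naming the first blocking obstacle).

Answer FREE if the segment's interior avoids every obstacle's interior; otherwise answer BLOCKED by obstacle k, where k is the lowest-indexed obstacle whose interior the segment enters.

Obstacle 1 [(1,11) (7,1) (9,11)]:
  edge (1,11)–(7,1): clear
  edge (7,1)–(9,11): clear
  edge (9,11)–(1,11): clear
  midpoint (14,37/2) outside
  → clear
Obstacle 2 [(14,8) (20,0) (19,10)]:
  edge (14,8)–(20,0): clear
  edge (20,0)–(19,10): clear
  edge (19,10)–(14,8): clear
  midpoint (14,37/2) outside
  → clear
Obstacle 3 [(2,17) (7,17) (8,18) (6,24) (2,24)]:
  edge (2,17)–(7,17): clear
  edge (7,17)–(8,18): clear
  edge (8,18)–(6,24): clear
  edge (6,24)–(2,24): clear
  edge (2,24)–(2,17): clear
  midpoint (14,37/2) outside
  → clear

FREE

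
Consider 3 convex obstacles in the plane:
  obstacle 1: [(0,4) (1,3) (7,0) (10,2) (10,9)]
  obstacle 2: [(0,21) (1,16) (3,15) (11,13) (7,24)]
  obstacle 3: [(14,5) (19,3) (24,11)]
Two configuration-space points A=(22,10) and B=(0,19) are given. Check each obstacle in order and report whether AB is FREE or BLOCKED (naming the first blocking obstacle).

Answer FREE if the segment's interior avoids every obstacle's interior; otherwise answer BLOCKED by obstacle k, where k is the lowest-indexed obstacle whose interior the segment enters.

Obstacle 1 [(0,4) (1,3) (7,0) (10,2) (10,9)]:
  edge (0,4)–(1,3): clear
  edge (1,3)–(7,0): clear
  edge (7,0)–(10,2): clear
  edge (10,2)–(10,9): clear
  edge (10,9)–(0,4): clear
  midpoint (11,29/2) outside
  → clear
Obstacle 2 [(0,21) (1,16) (3,15) (11,13) (7,24)]:
  edge (0,21)–(1,16): crosses AB
  edge (1,16)–(3,15): clear
  edge (3,15)–(11,13): clear
  edge (11,13)–(7,24): crosses AB
  edge (7,24)–(0,21): clear
  → BLOCKED
Obstacle 3 [(14,5) (19,3) (24,11)]:
  edge (14,5)–(19,3): clear
  edge (19,3)–(24,11): clear
  edge (24,11)–(14,5): clear
  midpoint (11,29/2) outside
  → clear

BLOCKED by obstacle 2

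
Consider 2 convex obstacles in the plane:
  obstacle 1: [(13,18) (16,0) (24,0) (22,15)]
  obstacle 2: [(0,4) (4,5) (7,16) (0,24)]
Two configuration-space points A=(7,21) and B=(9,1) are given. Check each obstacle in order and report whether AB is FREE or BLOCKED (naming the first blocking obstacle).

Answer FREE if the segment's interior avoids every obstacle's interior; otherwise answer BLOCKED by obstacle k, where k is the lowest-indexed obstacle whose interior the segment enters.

FREE

Obstacle 1 [(13,18) (16,0) (24,0) (22,15)]:
  edge (13,18)–(16,0): clear
  edge (16,0)–(24,0): clear
  edge (24,0)–(22,15): clear
  edge (22,15)–(13,18): clear
  midpoint (8,11) outside
  → clear
Obstacle 2 [(0,4) (4,5) (7,16) (0,24)]:
  edge (0,4)–(4,5): clear
  edge (4,5)–(7,16): clear
  edge (7,16)–(0,24): clear
  edge (0,24)–(0,4): clear
  midpoint (8,11) outside
  → clear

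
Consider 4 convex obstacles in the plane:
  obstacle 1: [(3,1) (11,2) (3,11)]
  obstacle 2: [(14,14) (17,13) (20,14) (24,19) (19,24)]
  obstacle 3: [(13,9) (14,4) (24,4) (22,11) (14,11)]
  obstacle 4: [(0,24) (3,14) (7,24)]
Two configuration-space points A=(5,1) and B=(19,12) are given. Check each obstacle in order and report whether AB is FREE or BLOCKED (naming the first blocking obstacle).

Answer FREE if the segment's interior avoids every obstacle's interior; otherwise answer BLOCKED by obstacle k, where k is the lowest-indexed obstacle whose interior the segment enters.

BLOCKED by obstacle 1

Obstacle 1 [(3,1) (11,2) (3,11)]:
  edge (3,1)–(11,2): crosses AB
  edge (11,2)–(3,11): crosses AB
  edge (3,11)–(3,1): clear
  → BLOCKED
Obstacle 2 [(14,14) (17,13) (20,14) (24,19) (19,24)]:
  edge (14,14)–(17,13): clear
  edge (17,13)–(20,14): clear
  edge (20,14)–(24,19): clear
  edge (24,19)–(19,24): clear
  edge (19,24)–(14,14): clear
  midpoint (12,13/2) outside
  → clear
Obstacle 3 [(13,9) (14,4) (24,4) (22,11) (14,11)]:
  edge (13,9)–(14,4): crosses AB
  edge (14,4)–(24,4): clear
  edge (24,4)–(22,11): clear
  edge (22,11)–(14,11): crosses AB
  edge (14,11)–(13,9): clear
  → BLOCKED
Obstacle 4 [(0,24) (3,14) (7,24)]:
  edge (0,24)–(3,14): clear
  edge (3,14)–(7,24): clear
  edge (7,24)–(0,24): clear
  midpoint (12,13/2) outside
  → clear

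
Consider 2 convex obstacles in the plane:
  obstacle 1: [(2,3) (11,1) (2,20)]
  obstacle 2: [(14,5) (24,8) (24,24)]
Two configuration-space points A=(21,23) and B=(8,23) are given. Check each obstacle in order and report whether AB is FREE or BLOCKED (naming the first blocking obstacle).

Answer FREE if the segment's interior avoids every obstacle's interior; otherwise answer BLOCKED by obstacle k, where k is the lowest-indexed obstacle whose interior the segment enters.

FREE

Obstacle 1 [(2,3) (11,1) (2,20)]:
  edge (2,3)–(11,1): clear
  edge (11,1)–(2,20): clear
  edge (2,20)–(2,3): clear
  midpoint (29/2,23) outside
  → clear
Obstacle 2 [(14,5) (24,8) (24,24)]:
  edge (14,5)–(24,8): clear
  edge (24,8)–(24,24): clear
  edge (24,24)–(14,5): clear
  midpoint (29/2,23) outside
  → clear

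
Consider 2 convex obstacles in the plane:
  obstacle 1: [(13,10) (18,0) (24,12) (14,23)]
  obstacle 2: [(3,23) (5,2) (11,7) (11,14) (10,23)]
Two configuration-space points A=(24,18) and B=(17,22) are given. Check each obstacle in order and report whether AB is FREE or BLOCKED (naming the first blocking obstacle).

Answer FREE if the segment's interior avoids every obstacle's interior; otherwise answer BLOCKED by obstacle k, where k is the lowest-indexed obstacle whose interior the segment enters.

FREE

Obstacle 1 [(13,10) (18,0) (24,12) (14,23)]:
  edge (13,10)–(18,0): clear
  edge (18,0)–(24,12): clear
  edge (24,12)–(14,23): clear
  edge (14,23)–(13,10): clear
  midpoint (41/2,20) outside
  → clear
Obstacle 2 [(3,23) (5,2) (11,7) (11,14) (10,23)]:
  edge (3,23)–(5,2): clear
  edge (5,2)–(11,7): clear
  edge (11,7)–(11,14): clear
  edge (11,14)–(10,23): clear
  edge (10,23)–(3,23): clear
  midpoint (41/2,20) outside
  → clear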